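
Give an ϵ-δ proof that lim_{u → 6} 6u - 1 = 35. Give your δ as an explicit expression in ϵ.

δ = ϵ/6

Let ϵ > 0. We need δ > 0 so that 0 < |u − 6| < δ implies |(6u - 1) − 35| < ϵ.
|(6u - 1) − 35| = |6u - 36| = 6|u − 6|.
Thus it suffices that |u − 6| < ϵ/6.
Choosing δ = ϵ/6 gives |(6u - 1) − 35| = 6|u − 6| < ϵ whenever |u − 6| < δ.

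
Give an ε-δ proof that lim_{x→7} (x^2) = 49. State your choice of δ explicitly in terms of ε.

δ = min(1, ε/15)

Fix ε > 0. We seek δ > 0 with 0 < |x − 7| < δ ⇒ |x^2 − 49| < ε.
Factor: x^2 − 49 = (x − 7)(x + 7), so |x^2 − 49| = |x − 7|·|x + 7|.
Impose δ ≤ 1 so that |x| < 8; then |x + 7| ≤ 15.
Hence |x^2 − 49| ≤ 15|x − 7|, which is < ε once |x − 7| < ε/15.
Take δ = min(1, ε/15). If 0 < |x − 7| < δ then both bounds hold and |x^2 − 49| ≤ 15|x − 7| < 15·(ε/15) = ε.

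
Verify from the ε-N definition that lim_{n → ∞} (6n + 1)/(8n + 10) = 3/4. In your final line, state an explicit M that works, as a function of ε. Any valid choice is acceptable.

M = (13/16)/ε

Let ε > 0. For n ≥ 1, |(6n + 1)/(8n + 10) − (3/4)| = |-52|/(8(8n + 10)) = 52/(8(8n + 10)).
Since 8n + 10 ≥ 8n for n ≥ 1, this is ≤ 52/(8·8n) = (13/16)/n.
So |(6n + 1)/(8n + 10) − (3/4)| < ε whenever n > (13/16)/ε.
Take M = (13/16)/ε. If n > M then |(6n + 1)/(8n + 10) − (3/4)| ≤ (13/16)/n < ε.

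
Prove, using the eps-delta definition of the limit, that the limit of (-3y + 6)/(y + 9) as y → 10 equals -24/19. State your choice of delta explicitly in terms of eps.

Let eps > 0. We want delta > 0 with 0 < |y − 10| < delta ⇒ |(-3y + 6)/(y + 9) + 24/19| < eps.
Combining over a common denominator, (-3y + 6)/(y + 9) + 24/19 = [(-3y + 6)·19 − (-24)·(y + 9)] / [19·(y + 9)] = -33(y − 10) / (19(y + 9)).
So |(-3y + 6)/(y + 9) + 24/19| = 33|y − 10| / (19·|y + 9|).
Restrict delta ≤ 19/2. Then |y − 10| < 19/2 gives |y + 9| = |(y − 10) + 19| ≥ 19 − 19/2 = 19/2.
Hence |(-3y + 6)/(y + 9) + 24/19| < 33|y − 10|/(19·(19/2)) = (66/361)|y − 10|, which is < eps once |y − 10| < (361/66)eps.
Take delta = min(19/2, (361/66)eps). Then 0 < |y − 10| < delta forces both bounds, so |(-3y + 6)/(y + 9) + 24/19| < eps.

delta = min(19/2, (361/66)eps)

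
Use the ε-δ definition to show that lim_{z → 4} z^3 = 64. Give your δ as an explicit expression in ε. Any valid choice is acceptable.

δ = min(2, ε/76)

Suppose ε > 0. We seek δ > 0 with 0 < |z − 4| < δ ⇒ |z^3 − 64| < ε.
Factor: z^3 − 64 = (z − 4)(z^2 + 4z + 16), so |z^3 − 64| = |z − 4|·|z^2 + 4z + 16|.
Impose δ ≤ 2 so that |z| < 6; then |z^2 + 4z + 16| ≤ 76.
Hence |z^3 − 64| ≤ 76|z − 4|, which is < ε once |z − 4| < ε/76.
Take δ = min(2, ε/76). If 0 < |z − 4| < δ then both bounds hold and |z^3 − 64| ≤ 76|z − 4| < 76·(ε/76) = ε.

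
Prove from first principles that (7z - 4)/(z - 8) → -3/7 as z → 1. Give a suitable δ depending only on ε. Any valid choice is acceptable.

Let ε > 0. We want δ > 0 with 0 < |z − 1| < δ ⇒ |(7z - 4)/(z - 8) + 3/7| < ε.
Combining over a common denominator, (7z - 4)/(z - 8) + 3/7 = [(7z - 4)·(-7) − 3·(z - 8)] / [(-7)·(z - 8)] = -52(z − 1) / ((-7)(z - 8)).
So |(7z - 4)/(z - 8) + 3/7| = 52|z − 1| / (7·|z − 8|).
Restrict δ ≤ 7/2. Then |z − 1| < 7/2 gives |z − 8| = |(z − 1) + (-7)| ≥ 7 − 7/2 = 7/2.
Hence |(7z - 4)/(z - 8) + 3/7| < 52|z − 1|/(7·(7/2)) = (104/49)|z − 1|, which is < ε once |z − 1| < (49/104)ε.
Take δ = min(7/2, (49/104)ε). Then 0 < |z − 1| < δ forces both bounds, so |(7z - 4)/(z - 8) + 3/7| < ε.

δ = min(7/2, (49/104)ε)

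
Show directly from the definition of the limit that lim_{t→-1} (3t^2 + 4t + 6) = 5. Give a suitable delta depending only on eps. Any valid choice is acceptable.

Let eps > 0 be given. We want delta > 0 such that 0 < |t + 1| < delta implies |(3t^2 + 4t + 6) − 5| < eps.
(3t^2 + 4t + 6) − 5 = 3t^2 + 4t + 1 = (t + 1)(3t + 1).
So |(3t^2 + 4t + 6) − 5| = |t + 1|·|3t + 1|.
Assume first that |t + 1| < 2, so |t| < 3. Then |3t + 1| ≤ 3·3 + 1 = 10.
Hence |(3t^2 + 4t + 6) − 5| ≤ 10|t + 1| < eps provided |t + 1| < eps/10.
Take delta = min(2, eps/10). Then 0 < |t + 1| < delta gives both |t + 1| < 2 and |t + 1| < eps/10, so |(3t^2 + 4t + 6) − 5| < eps.

delta = min(2, eps/10)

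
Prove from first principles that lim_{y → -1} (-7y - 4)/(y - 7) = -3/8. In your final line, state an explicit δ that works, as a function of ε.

Let ε > 0. We want δ > 0 with 0 < |y + 1| < δ ⇒ |(-7y - 4)/(y - 7) + 3/8| < ε.
Combining over a common denominator, (-7y - 4)/(y - 7) + 3/8 = [(-7y - 4)·(-8) − 3·(y - 7)] / [(-8)·(y - 7)] = 53(y + 1) / ((-8)(y - 7)).
So |(-7y - 4)/(y - 7) + 3/8| = 53|y + 1| / (8·|y − 7|).
Require δ ≤ 4, so |y − 7| ≥ |-8| − |y + 1| > 8 − 4 = 4.
Hence |(-7y - 4)/(y - 7) + 3/8| < 53|y + 1|/(8·4) = (53/32)|y + 1|, which is < ε once |y + 1| < (32/53)ε.
Take δ = min(4, (32/53)ε). Then 0 < |y + 1| < δ forces both bounds, so |(-7y - 4)/(y - 7) + 3/8| < ε.

δ = min(4, (32/53)ε)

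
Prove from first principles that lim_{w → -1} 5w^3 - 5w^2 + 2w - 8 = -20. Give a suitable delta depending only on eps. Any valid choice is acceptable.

delta = min(1, eps/52)

Fix eps > 0. We want delta > 0 such that 0 < |w + 1| < delta implies |(5w^3 - 5w^2 + 2w - 8) + 20| < eps.
(5w^3 - 5w^2 + 2w - 8) + 20 = 5w^3 - 5w^2 + 2w + 12 = (w + 1)(5w^2 - 10w + 12).
So |(5w^3 - 5w^2 + 2w - 8) + 20| = |w + 1|·|5w^2 - 10w + 12|.
Require delta ≤ 1. Then |w + 1| < 1 gives |w| < 2, and by the triangle inequality |5w^2 - 10w + 12| ≤ 5·2^2 + 10·2 + 12 = 52.
Hence |(5w^3 - 5w^2 + 2w - 8) + 20| ≤ 52|w + 1| < eps provided |w + 1| < eps/52.
Choosing delta = min(1, eps/52) ensures both conditions, hence |(5w^3 - 5w^2 + 2w - 8) + 20| < eps.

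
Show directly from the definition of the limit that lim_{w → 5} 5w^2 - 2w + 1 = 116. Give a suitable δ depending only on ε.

Let ε > 0 be given. We want δ > 0 such that 0 < |w − 5| < δ implies |(5w^2 - 2w + 1) − 116| < ε.
(5w^2 - 2w + 1) − 116 = 5w^2 - 2w - 115 = (w − 5)(5w + 23).
So |(5w^2 - 2w + 1) − 116| = |w − 5|·|5w + 23|.
Assume first that |w − 5| < 1, so |w| < 6. Then |5w + 23| ≤ 5·6 + 23 = 53.
Hence |(5w^2 - 2w + 1) − 116| ≤ 53|w − 5| < ε provided |w − 5| < ε/53.
Choosing δ = min(1, ε/53) ensures both conditions, hence |(5w^2 - 2w + 1) − 116| < ε.

δ = min(1, ε/53)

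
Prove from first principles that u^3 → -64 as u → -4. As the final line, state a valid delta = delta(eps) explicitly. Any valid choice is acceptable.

delta = min(1, eps/61)

Let eps > 0 be given. We seek delta > 0 with 0 < |u + 4| < delta ⇒ |u^3 + 64| < eps.
Factor: u^3 + 64 = (u + 4)(u^2 - 4u + 16), so |u^3 + 64| = |u + 4|·|u^2 - 4u + 16|.
Restrict delta ≤ 1. Then |u + 4| < 1 gives |u| < 5, so by the triangle inequality |u^2 - 4u + 16| ≤ 5^2 + 4·5 + 16 = 61.
Hence |u^3 + 64| ≤ 61|u + 4|, which is < eps once |u + 4| < eps/61.
Take delta = min(1, eps/61). If 0 < |u + 4| < delta then both bounds hold and |u^3 + 64| ≤ 61|u + 4| < 61·(eps/61) = eps.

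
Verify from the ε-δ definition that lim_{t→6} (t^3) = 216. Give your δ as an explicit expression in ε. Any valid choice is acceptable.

Let ε > 0 be given. We seek δ > 0 with 0 < |t − 6| < δ ⇒ |t^3 − 216| < ε.
Factor: t^3 − 216 = (t − 6)(t^2 + 6t + 36), so |t^3 − 216| = |t − 6|·|t^2 + 6t + 36|.
Impose δ ≤ 1 so that |t| < 7; then |t^2 + 6t + 36| ≤ 127.
Hence |t^3 − 216| ≤ 127|t − 6|, which is < ε once |t − 6| < ε/127.
Take δ = min(1, ε/127). If 0 < |t − 6| < δ then both bounds hold and |t^3 − 216| ≤ 127|t − 6| < 127·(ε/127) = ε.

δ = min(1, ε/127)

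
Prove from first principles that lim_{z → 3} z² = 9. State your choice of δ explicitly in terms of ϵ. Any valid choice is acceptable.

Suppose ϵ > 0. We seek δ > 0 with 0 < |z − 3| < δ ⇒ |z² − 9| < ϵ.
Factor: z² − 9 = (z − 3)(z + 3), so |z² − 9| = |z − 3|·|z + 3|.
Impose δ ≤ 2 so that |z| < 5; then |z + 3| ≤ 8.
Hence |z² − 9| ≤ 8|z − 3|, which is < ϵ once |z − 3| < ϵ/8.
Take δ = min(2, ϵ/8). If 0 < |z − 3| < δ then both bounds hold and |z² − 9| ≤ 8|z − 3| < 8·(ϵ/8) = ϵ.

δ = min(2, ϵ/8)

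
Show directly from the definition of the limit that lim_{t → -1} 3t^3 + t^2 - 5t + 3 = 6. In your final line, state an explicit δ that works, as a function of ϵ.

δ = min(1, ϵ/19)

Suppose ϵ > 0. We want δ > 0 such that 0 < |t + 1| < δ implies |(3t^3 + t^2 - 5t + 3) − 6| < ϵ.
(3t^3 + t^2 - 5t + 3) − 6 = 3t^3 + t^2 - 5t - 3 = (t + 1)(3t^2 - 2t - 3).
So |(3t^3 + t^2 - 5t + 3) − 6| = |t + 1|·|3t^2 - 2t - 3|.
Require δ ≤ 1. Then |t + 1| < 1 gives |t| < 2, and by the triangle inequality |3t^2 - 2t - 3| ≤ 3·2^2 + 2·2 + 3 = 19.
Hence |(3t^3 + t^2 - 5t + 3) − 6| ≤ 19|t + 1| < ϵ provided |t + 1| < ϵ/19.
Take δ = min(1, ϵ/19). Then 0 < |t + 1| < δ gives both |t + 1| < 1 and |t + 1| < ϵ/19, so |(3t^3 + t^2 - 5t + 3) − 6| < ϵ.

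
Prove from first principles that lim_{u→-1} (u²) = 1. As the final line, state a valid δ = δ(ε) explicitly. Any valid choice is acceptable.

Let ε > 0. We seek δ > 0 with 0 < |u + 1| < δ ⇒ |u² − 1| < ε.
Factor: u² − 1 = (u + 1)(u - 1), so |u² − 1| = |u + 1|·|u - 1|.
Restrict δ ≤ 2. Then |u + 1| < 2 gives |u| < 3, so by the triangle inequality |u - 1| ≤ 3 + 1 = 4.
Hence |u² − 1| ≤ 4|u + 1|, which is < ε once |u + 1| < ε/4.
Take δ = min(2, ε/4). If 0 < |u + 1| < δ then both bounds hold and |u² − 1| ≤ 4|u + 1| < 4·(ε/4) = ε.

δ = min(2, ε/4)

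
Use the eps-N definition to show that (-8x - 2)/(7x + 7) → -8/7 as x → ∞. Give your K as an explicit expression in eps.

K = (6/7)/eps

Let eps > 0 be given. We seek K > 0 such that x > K implies |(-8x - 2)/(7x + 7) + 8/7| < eps.
(-8x - 2)/(7x + 7) + 8/7 = (7(-8x - 2) − (-8)(7x + 7)) / (7(7x + 7)) = 42/(7(7x + 7)).
For x > 0 we have 7x + 7 > 7x, so |(-8x - 2)/(7x + 7) + 8/7| = 42/(7(7x + 7)) < 42/(7·7x) = (6/7)/x.
Thus |(-8x - 2)/(7x + 7) + 8/7| < eps whenever x > (6/7)/eps.
Take K = (6/7)/eps. If x > K then |(-8x - 2)/(7x + 7) + 8/7| < (6/7)/x < eps.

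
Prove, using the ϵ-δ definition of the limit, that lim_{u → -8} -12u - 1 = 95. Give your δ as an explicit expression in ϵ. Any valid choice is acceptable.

δ = ϵ/12

Let ϵ > 0 be given. We need δ > 0 so that 0 < |u + 8| < δ implies |(-12u - 1) − 95| < ϵ.
Since (-12u - 1) − 95 = -12(u + 8), we have |(-12u - 1) − 95| = 12|u + 8|.
So 12|u + 8| < ϵ exactly when |u + 8| < ϵ/12.
Choosing δ = ϵ/12 gives |(-12u - 1) − 95| = 12|u + 8| < ϵ whenever |u + 8| < δ.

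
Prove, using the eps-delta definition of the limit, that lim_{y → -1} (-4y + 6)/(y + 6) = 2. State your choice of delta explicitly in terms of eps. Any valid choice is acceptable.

Suppose eps > 0. We want delta > 0 with 0 < |y + 1| < delta ⇒ |(-4y + 6)/(y + 6) − 2| < eps.
Combining over a common denominator, (-4y + 6)/(y + 6) − 2 = [(-4y + 6)·5 − 10·(y + 6)] / [5·(y + 6)] = -30(y + 1) / (5(y + 6)).
So |(-4y + 6)/(y + 6) − 2| = 30|y + 1| / (5·|y + 6|).
Require delta ≤ 5/2, so |y + 6| ≥ |5| − |y + 1| > 5 − 5/2 = 5/2.
Hence |(-4y + 6)/(y + 6) − 2| < 30|y + 1|/(5·(5/2)) = (12/5)|y + 1|, which is < eps once |y + 1| < (5/12)eps.
Take delta = min(5/2, (5/12)eps). Then 0 < |y + 1| < delta forces both bounds, so |(-4y + 6)/(y + 6) − 2| < eps.

delta = min(5/2, (5/12)eps)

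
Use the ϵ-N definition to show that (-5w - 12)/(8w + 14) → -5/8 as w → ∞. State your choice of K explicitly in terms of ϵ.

K = (13/32)/ϵ

Let ϵ > 0. We seek K > 0 such that w > K implies |(-5w - 12)/(8w + 14) + 5/8| < ϵ.
(-5w - 12)/(8w + 14) + 5/8 = (8(-5w - 12) − (-5)(8w + 14)) / (8(8w + 14)) = -26/(8(8w + 14)).
For w > 0 we have 8w + 14 > 8w, so |(-5w - 12)/(8w + 14) + 5/8| = 26/(8(8w + 14)) < 26/(8·8w) = (13/32)/w.
Thus |(-5w - 12)/(8w + 14) + 5/8| < ϵ whenever w > (13/32)/ϵ.
Take K = (13/32)/ϵ. If w > K then |(-5w - 12)/(8w + 14) + 5/8| < (13/32)/w < ϵ.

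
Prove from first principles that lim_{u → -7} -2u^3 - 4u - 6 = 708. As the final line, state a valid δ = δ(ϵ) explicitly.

δ = min(2, ϵ/390)

Fix ϵ > 0. We want δ > 0 such that 0 < |u + 7| < δ implies |(-2u^3 - 4u - 6) − 708| < ϵ.
(-2u^3 - 4u - 6) − 708 = -2u^3 - 4u - 714 = (u + 7)(-2u^2 + 14u - 102).
So |(-2u^3 - 4u - 6) − 708| = |u + 7|·|-2u^2 + 14u - 102|.
Require δ ≤ 2. Then |u + 7| < 2 gives |u| < 9, and by the triangle inequality |-2u^2 + 14u - 102| ≤ 2·9^2 + 14·9 + 102 = 390.
Hence |(-2u^3 - 4u - 6) − 708| ≤ 390|u + 7| < ϵ provided |u + 7| < ϵ/390.
Take δ = min(2, ϵ/390). Then 0 < |u + 7| < δ gives both |u + 7| < 2 and |u + 7| < ϵ/390, so |(-2u^3 - 4u - 6) − 708| < ϵ.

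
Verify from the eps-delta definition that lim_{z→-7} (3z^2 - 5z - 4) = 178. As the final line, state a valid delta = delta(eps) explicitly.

Suppose eps > 0. We want delta > 0 such that 0 < |z + 7| < delta implies |(3z^2 - 5z - 4) − 178| < eps.
(3z^2 - 5z - 4) − 178 = 3z^2 - 5z - 182 = (z + 7)(3z - 26).
So |(3z^2 - 5z - 4) − 178| = |z + 7|·|3z - 26|.
Assume first that |z + 7| < 1, so |z| < 8. Then |3z - 26| ≤ 3·8 + 26 = 50.
Hence |(3z^2 - 5z - 4) − 178| ≤ 50|z + 7| < eps provided |z + 7| < eps/50.
Take delta = min(1, eps/50). Then 0 < |z + 7| < delta gives both |z + 7| < 1 and |z + 7| < eps/50, so |(3z^2 - 5z - 4) − 178| < eps.

delta = min(1, eps/50)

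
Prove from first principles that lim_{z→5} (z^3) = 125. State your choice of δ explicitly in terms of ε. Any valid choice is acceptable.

δ = min(2, ε/109)

Suppose ε > 0. We seek δ > 0 with 0 < |z − 5| < δ ⇒ |z^3 − 125| < ε.
Factor: z^3 − 125 = (z − 5)(z^2 + 5z + 25), so |z^3 − 125| = |z − 5|·|z^2 + 5z + 25|.
Restrict δ ≤ 2. Then |z − 5| < 2 gives |z| < 7, so by the triangle inequality |z^2 + 5z + 25| ≤ 7^2 + 5·7 + 25 = 109.
Hence |z^3 − 125| ≤ 109|z − 5|, which is < ε once |z − 5| < ε/109.
Take δ = min(2, ε/109). If 0 < |z − 5| < δ then both bounds hold and |z^3 − 125| ≤ 109|z − 5| < 109·(ε/109) = ε.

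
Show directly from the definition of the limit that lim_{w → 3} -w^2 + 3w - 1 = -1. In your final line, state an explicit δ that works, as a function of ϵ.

Let ϵ > 0 be given. We want δ > 0 such that 0 < |w − 3| < δ implies |(-w^2 + 3w - 1) + 1| < ϵ.
(-w^2 + 3w - 1) + 1 = -w^2 + 3w = (w − 3)(-w).
So |(-w^2 + 3w - 1) + 1| = |w − 3|·|-w|.
Require δ ≤ 1. Then |w − 3| < 1 gives |w| < 4, and by the triangle inequality |-w| ≤ 4 = 4.
Hence |(-w^2 + 3w - 1) + 1| ≤ 4|w − 3| < ϵ provided |w − 3| < ϵ/4.
Take δ = min(1, ϵ/4). Then 0 < |w − 3| < δ gives both |w − 3| < 1 and |w − 3| < ϵ/4, so |(-w^2 + 3w - 1) + 1| < ϵ.

δ = min(1, ϵ/4)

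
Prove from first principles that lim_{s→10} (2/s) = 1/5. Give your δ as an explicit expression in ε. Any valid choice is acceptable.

δ = min(5, 25ε)

Suppose ε > 0. We seek δ > 0 such that 0 < |s − 10| < δ implies |2/s − (1/5)| < ε.
|2/s − (1/5)| = 2·|10 − s|/(10·|s|) = 2|s − 10|/(10|s|).
Require δ ≤ 5 so that |s| > 10 − 5 = 5, hence 10|s| > 50.
Then |2/s − (1/5)| < 2|s − 10|/50, which is < ε when |s − 10| < 25ε.
Take δ = min(5, 25ε). Then 0 < |s − 10| < δ gives both |s − 10| < 5 and |s − 10| < 25ε, so |2/s − (1/5)| < ε.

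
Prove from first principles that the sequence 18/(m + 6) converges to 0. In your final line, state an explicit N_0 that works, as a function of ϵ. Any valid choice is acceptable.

Suppose ϵ > 0. For m ≥ 1, |18/(m + 6) − 0| = 18/(m + 6) ≤ 18/m.
We need 18/m < ϵ, i.e. m > 18/ϵ.
Take N_0 = 18/ϵ. If m > N_0 then |18/(m + 6)| ≤ 18/m < ϵ.

N_0 = 18/ϵ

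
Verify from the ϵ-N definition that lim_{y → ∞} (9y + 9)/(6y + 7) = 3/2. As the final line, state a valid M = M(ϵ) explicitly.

Fix ϵ > 0. We seek M > 0 such that y > M implies |(9y + 9)/(6y + 7) − (3/2)| < ϵ.
(9y + 9)/(6y + 7) − (3/2) = (6(9y + 9) − 9(6y + 7)) / (6(6y + 7)) = -9/(6(6y + 7)).
For y > 0 we have 6y + 7 > 6y, so |(9y + 9)/(6y + 7) − (3/2)| = 9/(6(6y + 7)) < 9/(6·6y) = (1/4)/y.
Thus |(9y + 9)/(6y + 7) − (3/2)| < ϵ whenever y > (1/4)/ϵ.
Take M = (1/4)/ϵ. If y > M then |(9y + 9)/(6y + 7) − (3/2)| < (1/4)/y < ϵ.

M = (1/4)/ϵ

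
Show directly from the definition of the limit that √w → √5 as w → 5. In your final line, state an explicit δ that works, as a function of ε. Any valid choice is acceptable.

Suppose ε > 0. We want δ > 0 such that 0 < |w − 5| < δ implies |√w − √5| < ε.
Rationalise: √w − √5 = (w − 5)/(√w + √5), so |√w − √5| = |w − 5|/(√w + √5).
Restrict δ ≤ 5 so that |w − 5| < 5 forces w > 0, and then √w + √5 > √5.
Hence |√w − √5| < |w − 5|/√5, which is < ε once |w − 5| < √5·ε.
Take δ = min(5, √5·ε). If 0 < |w − 5| < δ then w > 0 and |√w − √5| < |w − 5|/√5 < ε.

δ = min(5, √5·ε)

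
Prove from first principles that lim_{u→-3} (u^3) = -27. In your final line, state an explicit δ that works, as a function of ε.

δ = min(1, ε/37)

Fix ε > 0. We seek δ > 0 with 0 < |u + 3| < δ ⇒ |u^3 + 27| < ε.
Factor: u^3 + 27 = (u + 3)(u^2 - 3u + 9), so |u^3 + 27| = |u + 3|·|u^2 - 3u + 9|.
Restrict δ ≤ 1. Then |u + 3| < 1 gives |u| < 4, so by the triangle inequality |u^2 - 3u + 9| ≤ 4^2 + 3·4 + 9 = 37.
Hence |u^3 + 27| ≤ 37|u + 3|, which is < ε once |u + 3| < ε/37.
Take δ = min(1, ε/37). If 0 < |u + 3| < δ then both bounds hold and |u^3 + 27| ≤ 37|u + 3| < 37·(ε/37) = ε.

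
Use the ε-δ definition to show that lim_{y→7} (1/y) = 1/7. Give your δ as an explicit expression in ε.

δ = min(7/2, (49/2)ε)

Fix ε > 0. We seek δ > 0 such that 0 < |y − 7| < δ implies |1/y − (1/7)| < ε.
|1/y − (1/7)| = |7 − y|/(7·|y|) = |y − 7|/(7|y|).
Require δ ≤ 7/2 so that |y| > 7 − 7/2 = 7/2, hence 7|y| > 49/2.
Then |1/y − (1/7)| < |y − 7|/(49/2), which is < ε when |y − 7| < (49/2)ε.
Take δ = min(7/2, (49/2)ε). Then 0 < |y − 7| < δ gives both |y − 7| < 7/2 and |y − 7| < (49/2)ε, so |1/y − (1/7)| < ε.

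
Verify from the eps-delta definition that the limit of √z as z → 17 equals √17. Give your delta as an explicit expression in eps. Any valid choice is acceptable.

delta = min(17, √17·eps)

Fix eps > 0. We want delta > 0 such that 0 < |z − 17| < delta implies |√z − √17| < eps.
Rationalise: √z − √17 = (z − 17)/(√z + √17), so |√z − √17| = |z − 17|/(√z + √17).
Restrict delta ≤ 17 so that |z − 17| < 17 forces z > 0, and then √z + √17 > √17.
Hence |√z − √17| < |z − 17|/√17, which is < eps once |z − 17| < √17·eps.
Take delta = min(17, √17·eps). If 0 < |z − 17| < delta then z > 0 and |√z − √17| < |z − 17|/√17 < eps.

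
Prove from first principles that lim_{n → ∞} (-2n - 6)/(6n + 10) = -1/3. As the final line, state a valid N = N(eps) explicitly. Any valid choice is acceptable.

Let eps > 0. For n ≥ 1, |(-2n - 6)/(6n + 10) + 1/3| = |-16|/(6(6n + 10)) = 16/(6(6n + 10)).
Since 6n + 10 ≥ 6n for n ≥ 1, this is ≤ 16/(6·6n) = (4/9)/n.
So |(-2n - 6)/(6n + 10) + 1/3| < eps whenever n > (4/9)/eps.
Take N = (4/9)/eps. If n > N then |(-2n - 6)/(6n + 10) + 1/3| ≤ (4/9)/n < eps.

N = (4/9)/eps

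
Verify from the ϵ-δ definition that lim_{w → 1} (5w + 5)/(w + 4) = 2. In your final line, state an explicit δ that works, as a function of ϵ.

Let ϵ > 0 be given. We want δ > 0 with 0 < |w − 1| < δ ⇒ |(5w + 5)/(w + 4) − 2| < ϵ.
Combining over a common denominator, (5w + 5)/(w + 4) − 2 = [(5w + 5)·5 − 10·(w + 4)] / [5·(w + 4)] = 15(w − 1) / (5(w + 4)).
So |(5w + 5)/(w + 4) − 2| = 15|w − 1| / (5·|w + 4|).
Require δ ≤ 5/2, so |w + 4| ≥ |5| − |w − 1| > 5 − 5/2 = 5/2.
Hence |(5w + 5)/(w + 4) − 2| < 15|w − 1|/(5·(5/2)) = (6/5)|w − 1|, which is < ϵ once |w − 1| < (5/6)ϵ.
Take δ = min(5/2, (5/6)ϵ). Then 0 < |w − 1| < δ forces both bounds, so |(5w + 5)/(w + 4) − 2| < ϵ.

δ = min(5/2, (5/6)ϵ)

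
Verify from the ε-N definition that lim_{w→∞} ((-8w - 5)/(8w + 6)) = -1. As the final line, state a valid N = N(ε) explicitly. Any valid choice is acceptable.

N = (1/8)/ε

Fix ε > 0. We seek N > 0 such that w > N implies |(-8w - 5)/(8w + 6) + 1| < ε.
(-8w - 5)/(8w + 6) + 1 = (8(-8w - 5) − (-8)(8w + 6)) / (8(8w + 6)) = 8/(8(8w + 6)).
For w > 0 we have 8w + 6 > 8w, so |(-8w - 5)/(8w + 6) + 1| = 8/(8(8w + 6)) < 8/(8·8w) = (1/8)/w.
Thus |(-8w - 5)/(8w + 6) + 1| < ε whenever w > (1/8)/ε.
Take N = (1/8)/ε. If w > N then |(-8w - 5)/(8w + 6) + 1| < (1/8)/w < ε.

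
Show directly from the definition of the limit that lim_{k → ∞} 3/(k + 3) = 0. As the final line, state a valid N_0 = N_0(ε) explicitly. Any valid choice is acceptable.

Let ε > 0 be given. For k ≥ 1, |3/(k + 3) − 0| = 3/(k + 3) ≤ 3/k.
We need 3/k < ε, i.e. k > 3/ε.
Take N_0 = 3/ε. If k > N_0 then |3/(k + 3)| ≤ 3/k < ε.

N_0 = 3/ε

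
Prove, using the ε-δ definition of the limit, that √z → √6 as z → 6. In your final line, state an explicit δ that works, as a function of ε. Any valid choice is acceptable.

δ = min(6, √6·ε)

Fix ε > 0. We want δ > 0 such that 0 < |z − 6| < δ implies |√z − √6| < ε.
Multiplying by the conjugate, |√z − √6| = |z − 6|/(√z + √6).
Restrict δ ≤ 6 so that |z − 6| < 6 forces z > 0, and then √z + √6 > √6.
Hence |√z − √6| < |z − 6|/√6, which is < ε once |z − 6| < √6·ε.
Take δ = min(6, √6·ε). If 0 < |z − 6| < δ then z > 0 and |√z − √6| < |z − 6|/√6 < ε.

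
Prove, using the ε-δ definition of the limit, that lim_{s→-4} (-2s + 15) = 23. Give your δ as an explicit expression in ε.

Let ε > 0 be given. We need δ > 0 so that 0 < |s + 4| < δ implies |(-2s + 15) − 23| < ε.
Since (-2s + 15) − 23 = -2(s + 4), we have |(-2s + 15) − 23| = 2|s + 4|.
So 2|s + 4| < ε exactly when |s + 4| < ε/2.
Choosing δ = ε/2 gives |(-2s + 15) − 23| = 2|s + 4| < ε whenever |s + 4| < δ.

δ = ε/2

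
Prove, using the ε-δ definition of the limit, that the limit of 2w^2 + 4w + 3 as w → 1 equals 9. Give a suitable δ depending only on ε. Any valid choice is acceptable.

δ = min(1, ε/10)

Fix ε > 0. We want δ > 0 such that 0 < |w − 1| < δ implies |(2w^2 + 4w + 3) − 9| < ε.
(2w^2 + 4w + 3) − 9 = 2w^2 + 4w - 6 = (w − 1)(2w + 6).
So |(2w^2 + 4w + 3) − 9| = |w − 1|·|2w + 6|.
Require δ ≤ 1. Then |w − 1| < 1 gives |w| < 2, and by the triangle inequality |2w + 6| ≤ 2·2 + 6 = 10.
Hence |(2w^2 + 4w + 3) − 9| ≤ 10|w − 1| < ε provided |w − 1| < ε/10.
Take δ = min(1, ε/10). Then 0 < |w − 1| < δ gives both |w − 1| < 1 and |w − 1| < ε/10, so |(2w^2 + 4w + 3) − 9| < ε.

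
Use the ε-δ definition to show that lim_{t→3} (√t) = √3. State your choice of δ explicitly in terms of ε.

Suppose ε > 0. We want δ > 0 such that 0 < |t − 3| < δ implies |√t − √3| < ε.
Rationalise: √t − √3 = (t − 3)/(√t + √3), so |√t − √3| = |t − 3|/(√t + √3).
Restrict δ ≤ 3 so that |t − 3| < 3 forces t > 0, and then √t + √3 > √3.
Hence |√t − √3| < |t − 3|/√3, which is < ε once |t − 3| < √3·ε.
Take δ = min(3, √3·ε). If 0 < |t − 3| < δ then t > 0 and |√t − √3| < |t − 3|/√3 < ε.

δ = min(3, √3·ε)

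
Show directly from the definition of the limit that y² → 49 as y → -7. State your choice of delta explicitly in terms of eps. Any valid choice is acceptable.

delta = min(1, eps/15)

Let eps > 0. We seek delta > 0 with 0 < |y + 7| < delta ⇒ |y² − 49| < eps.
Factor: y² − 49 = (y + 7)(y - 7), so |y² − 49| = |y + 7|·|y - 7|.
Impose delta ≤ 1 so that |y| < 8; then |y - 7| ≤ 15.
Hence |y² − 49| ≤ 15|y + 7|, which is < eps once |y + 7| < eps/15.
Take delta = min(1, eps/15). If 0 < |y + 7| < delta then both bounds hold and |y² − 49| ≤ 15|y + 7| < 15·(eps/15) = eps.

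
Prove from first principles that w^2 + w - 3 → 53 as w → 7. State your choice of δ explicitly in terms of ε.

δ = min(1, ε/16)

Let ε > 0. We want δ > 0 such that 0 < |w − 7| < δ implies |(w^2 + w - 3) − 53| < ε.
(w^2 + w - 3) − 53 = w^2 + w - 56 = (w − 7)(w + 8).
So |(w^2 + w - 3) − 53| = |w − 7|·|w + 8|.
Require δ ≤ 1. Then |w − 7| < 1 gives |w| < 8, and by the triangle inequality |w + 8| ≤ 8 + 8 = 16.
Hence |(w^2 + w - 3) − 53| ≤ 16|w − 7| < ε provided |w − 7| < ε/16.
Take δ = min(1, ε/16). Then 0 < |w − 7| < δ gives both |w − 7| < 1 and |w − 7| < ε/16, so |(w^2 + w - 3) − 53| < ε.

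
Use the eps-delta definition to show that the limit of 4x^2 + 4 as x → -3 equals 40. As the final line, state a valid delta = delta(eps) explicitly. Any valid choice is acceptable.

delta = min(1, eps/28)

Let eps > 0. We want delta > 0 such that 0 < |x + 3| < delta implies |(4x^2 + 4) − 40| < eps.
(4x^2 + 4) − 40 = 4x^2 - 36 = (x + 3)(4x - 12).
So |(4x^2 + 4) − 40| = |x + 3|·|4x - 12|.
Assume first that |x + 3| < 1, so |x| < 4. Then |4x - 12| ≤ 4·4 + 12 = 28.
Hence |(4x^2 + 4) − 40| ≤ 28|x + 3| < eps provided |x + 3| < eps/28.
Take delta = min(1, eps/28). Then 0 < |x + 3| < delta gives both |x + 3| < 1 and |x + 3| < eps/28, so |(4x^2 + 4) − 40| < eps.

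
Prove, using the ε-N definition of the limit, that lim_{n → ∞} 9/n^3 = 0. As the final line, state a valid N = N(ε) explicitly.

Suppose ε > 0. For n ≥ 1, |9/n^3 − 0| = 9/n^3.
9/n^3 < ε ⇔ n^3 > 9/ε ⇔ n > (9/ε)^{1/3}.
Take N = (9/ε)^{1/3}. Then n > N implies 9/n^3 < ε.

N = (9/ε)^{1/3}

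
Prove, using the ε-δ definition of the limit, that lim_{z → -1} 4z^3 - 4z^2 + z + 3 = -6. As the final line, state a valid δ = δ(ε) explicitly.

δ = min(1, ε/41)

Fix ε > 0. We want δ > 0 such that 0 < |z + 1| < δ implies |(4z^3 - 4z^2 + z + 3) + 6| < ε.
(4z^3 - 4z^2 + z + 3) + 6 = 4z^3 - 4z^2 + z + 9 = (z + 1)(4z^2 - 8z + 9).
So |(4z^3 - 4z^2 + z + 3) + 6| = |z + 1|·|4z^2 - 8z + 9|.
Require δ ≤ 1. Then |z + 1| < 1 gives |z| < 2, and by the triangle inequality |4z^2 - 8z + 9| ≤ 4·2^2 + 8·2 + 9 = 41.
Hence |(4z^3 - 4z^2 + z + 3) + 6| ≤ 41|z + 1| < ε provided |z + 1| < ε/41.
Take δ = min(1, ε/41). Then 0 < |z + 1| < δ gives both |z + 1| < 1 and |z + 1| < ε/41, so |(4z^3 - 4z^2 + z + 3) + 6| < ε.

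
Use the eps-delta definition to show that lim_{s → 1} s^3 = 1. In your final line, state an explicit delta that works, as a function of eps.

delta = min(1, eps/7)

Let eps > 0 be given. We seek delta > 0 with 0 < |s − 1| < delta ⇒ |s^3 − 1| < eps.
Factor: s^3 − 1 = (s − 1)(s^2 + s + 1), so |s^3 − 1| = |s − 1|·|s^2 + s + 1|.
Impose delta ≤ 1 so that |s| < 2; then |s^2 + s + 1| ≤ 7.
Hence |s^3 − 1| ≤ 7|s − 1|, which is < eps once |s − 1| < eps/7.
Take delta = min(1, eps/7). If 0 < |s − 1| < delta then both bounds hold and |s^3 − 1| ≤ 7|s − 1| < 7·(eps/7) = eps.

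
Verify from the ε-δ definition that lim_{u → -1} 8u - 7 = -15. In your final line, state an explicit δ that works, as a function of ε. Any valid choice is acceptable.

δ = ε/8

Fix ε > 0. We need δ > 0 so that 0 < |u + 1| < δ implies |(8u - 7) + 15| < ε.
|(8u - 7) + 15| = |8u + 8| = 8|u + 1|.
So 8|u + 1| < ε exactly when |u + 1| < ε/8.
Take δ = ε/8. If 0 < |u + 1| < δ then |(8u - 7) + 15| = 8|u + 1| < 8·(ε/8) = ε.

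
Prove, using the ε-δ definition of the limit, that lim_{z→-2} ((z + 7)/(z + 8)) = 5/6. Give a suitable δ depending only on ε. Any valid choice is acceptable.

Suppose ε > 0. We want δ > 0 with 0 < |z + 2| < δ ⇒ |(z + 7)/(z + 8) − (5/6)| < ε.
Combining over a common denominator, (z + 7)/(z + 8) − (5/6) = [(z + 7)·6 − 5·(z + 8)] / [6·(z + 8)] = 1(z + 2) / (6(z + 8)).
So |(z + 7)/(z + 8) − (5/6)| = |z + 2| / (6·|z + 8|).
Restrict δ ≤ 3. Then |z + 2| < 3 gives |z + 8| = |(z + 2) + 6| ≥ 6 − 3 = 3.
Hence |(z + 7)/(z + 8) − (5/6)| < |z + 2|/(6·3) = (1/18)|z + 2|, which is < ε once |z + 2| < 18ε.
Take δ = min(3, 18ε). Then 0 < |z + 2| < δ forces both bounds, so |(z + 7)/(z + 8) − (5/6)| < ε.

δ = min(3, 18ε)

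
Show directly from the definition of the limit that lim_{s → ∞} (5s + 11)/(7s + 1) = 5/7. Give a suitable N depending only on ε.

N = (72/49)/ε

Let ε > 0. We seek N > 0 such that s > N implies |(5s + 11)/(7s + 1) − (5/7)| < ε.
(5s + 11)/(7s + 1) − (5/7) = (7(5s + 11) − 5(7s + 1)) / (7(7s + 1)) = 72/(7(7s + 1)).
For s > 0 we have 7s + 1 > 7s, so |(5s + 11)/(7s + 1) − (5/7)| = 72/(7(7s + 1)) < 72/(7·7s) = (72/49)/s.
Thus |(5s + 11)/(7s + 1) − (5/7)| < ε whenever s > (72/49)/ε.
Take N = (72/49)/ε. If s > N then |(5s + 11)/(7s + 1) − (5/7)| < (72/49)/s < ε.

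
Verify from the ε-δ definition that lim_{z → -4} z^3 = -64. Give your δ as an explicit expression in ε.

δ = min(1, ε/61)

Fix ε > 0. We seek δ > 0 with 0 < |z + 4| < δ ⇒ |z^3 + 64| < ε.
Factor: z^3 + 64 = (z + 4)(z^2 - 4z + 16), so |z^3 + 64| = |z + 4|·|z^2 - 4z + 16|.
Restrict δ ≤ 1. Then |z + 4| < 1 gives |z| < 5, so by the triangle inequality |z^2 - 4z + 16| ≤ 5^2 + 4·5 + 16 = 61.
Hence |z^3 + 64| ≤ 61|z + 4|, which is < ε once |z + 4| < ε/61.
Take δ = min(1, ε/61). If 0 < |z + 4| < δ then both bounds hold and |z^3 + 64| ≤ 61|z + 4| < 61·(ε/61) = ε.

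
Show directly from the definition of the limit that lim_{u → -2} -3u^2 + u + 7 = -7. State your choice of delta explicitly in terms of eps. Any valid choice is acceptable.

Fix eps > 0. We want delta > 0 such that 0 < |u + 2| < delta implies |(-3u^2 + u + 7) + 7| < eps.
(-3u^2 + u + 7) + 7 = -3u^2 + u + 14 = (u + 2)(-3u + 7).
So |(-3u^2 + u + 7) + 7| = |u + 2|·|-3u + 7|.
Require delta ≤ 1. Then |u + 2| < 1 gives |u| < 3, and by the triangle inequality |-3u + 7| ≤ 3·3 + 7 = 16.
Hence |(-3u^2 + u + 7) + 7| ≤ 16|u + 2| < eps provided |u + 2| < eps/16.
Take delta = min(1, eps/16). Then 0 < |u + 2| < delta gives both |u + 2| < 1 and |u + 2| < eps/16, so |(-3u^2 + u + 7) + 7| < eps.

delta = min(1, eps/16)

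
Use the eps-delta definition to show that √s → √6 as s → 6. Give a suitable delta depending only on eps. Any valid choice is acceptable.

delta = min(6, √6·eps)

Suppose eps > 0. We want delta > 0 such that 0 < |s − 6| < delta implies |√s − √6| < eps.
Multiplying by the conjugate, |√s − √6| = |s − 6|/(√s + √6).
Restrict delta ≤ 6 so that |s − 6| < 6 forces s > 0, and then √s + √6 > √6.
Hence |√s − √6| < |s − 6|/√6, which is < eps once |s − 6| < √6·eps.
Take delta = min(6, √6·eps). If 0 < |s − 6| < delta then s > 0 and |√s − √6| < |s − 6|/√6 < eps.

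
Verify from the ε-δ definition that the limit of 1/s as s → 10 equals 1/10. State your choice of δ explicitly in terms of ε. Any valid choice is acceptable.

Let ε > 0 be given. We seek δ > 0 such that 0 < |s − 10| < δ implies |1/s − (1/10)| < ε.
|1/s − (1/10)| = |10 − s|/(10·|s|) = |s − 10|/(10|s|).
Require δ ≤ 5 so that |s| > 10 − 5 = 5, hence 10|s| > 50.
Then |1/s − (1/10)| < |s − 10|/50, which is < ε when |s − 10| < 50ε.
Take δ = min(5, 50ε). Then 0 < |s − 10| < δ gives both |s − 10| < 5 and |s − 10| < 50ε, so |1/s − (1/10)| < ε.

δ = min(5, 50ε)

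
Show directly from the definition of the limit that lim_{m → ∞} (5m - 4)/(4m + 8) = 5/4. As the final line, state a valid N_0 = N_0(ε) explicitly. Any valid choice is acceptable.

Fix ε > 0. For m ≥ 1, |(5m - 4)/(4m + 8) − (5/4)| = |-56|/(4(4m + 8)) = 56/(4(4m + 8)).
Since 4m + 8 ≥ 4m for m ≥ 1, this is ≤ 56/(4·4m) = (7/2)/m.
So |(5m - 4)/(4m + 8) − (5/4)| < ε whenever m > (7/2)/ε.
Take N_0 = (7/2)/ε. If m > N_0 then |(5m - 4)/(4m + 8) − (5/4)| ≤ (7/2)/m < ε.

N_0 = (7/2)/ε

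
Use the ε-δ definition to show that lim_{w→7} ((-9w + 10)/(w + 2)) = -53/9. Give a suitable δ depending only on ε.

Fix ε > 0. We want δ > 0 with 0 < |w − 7| < δ ⇒ |(-9w + 10)/(w + 2) + 53/9| < ε.
Combining over a common denominator, (-9w + 10)/(w + 2) + 53/9 = [(-9w + 10)·9 − (-53)·(w + 2)] / [9·(w + 2)] = -28(w − 7) / (9(w + 2)).
So |(-9w + 10)/(w + 2) + 53/9| = 28|w − 7| / (9·|w + 2|).
Restrict δ ≤ 9/2. Then |w − 7| < 9/2 gives |w + 2| = |(w − 7) + 9| ≥ 9 − 9/2 = 9/2.
Hence |(-9w + 10)/(w + 2) + 53/9| < 28|w − 7|/(9·(9/2)) = (56/81)|w − 7|, which is < ε once |w − 7| < (81/56)ε.
Take δ = min(9/2, (81/56)ε). Then 0 < |w − 7| < δ forces both bounds, so |(-9w + 10)/(w + 2) + 53/9| < ε.

δ = min(9/2, (81/56)ε)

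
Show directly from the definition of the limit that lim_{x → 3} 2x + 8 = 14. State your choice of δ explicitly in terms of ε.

δ = ε/2

Let ε > 0 be given. We need δ > 0 so that 0 < |x − 3| < δ implies |(2x + 8) − 14| < ε.
Since (2x + 8) − 14 = 2(x − 3), we have |(2x + 8) − 14| = 2|x − 3|.
Thus it suffices that |x − 3| < ε/2.
Choosing δ = ε/2 gives |(2x + 8) − 14| = 2|x − 3| < ε whenever |x − 3| < δ.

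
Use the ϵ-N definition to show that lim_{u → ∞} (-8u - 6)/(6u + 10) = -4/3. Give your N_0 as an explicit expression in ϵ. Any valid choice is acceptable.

N_0 = (11/9)/ϵ

Let ϵ > 0 be given. We seek N_0 > 0 such that u > N_0 implies |(-8u - 6)/(6u + 10) + 4/3| < ϵ.
(-8u - 6)/(6u + 10) + 4/3 = (6(-8u - 6) − (-8)(6u + 10)) / (6(6u + 10)) = 44/(6(6u + 10)).
For u > 0 we have 6u + 10 > 6u, so |(-8u - 6)/(6u + 10) + 4/3| = 44/(6(6u + 10)) < 44/(6·6u) = (11/9)/u.
Thus |(-8u - 6)/(6u + 10) + 4/3| < ϵ whenever u > (11/9)/ϵ.
Take N_0 = (11/9)/ϵ. If u > N_0 then |(-8u - 6)/(6u + 10) + 4/3| < (11/9)/u < ϵ.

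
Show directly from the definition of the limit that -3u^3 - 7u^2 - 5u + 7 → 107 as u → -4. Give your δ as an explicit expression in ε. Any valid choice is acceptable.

δ = min(2, ε/163)

Let ε > 0 be given. We want δ > 0 such that 0 < |u + 4| < δ implies |(-3u^3 - 7u^2 - 5u + 7) − 107| < ε.
(-3u^3 - 7u^2 - 5u + 7) − 107 = -3u^3 - 7u^2 - 5u - 100 = (u + 4)(-3u^2 + 5u - 25).
So |(-3u^3 - 7u^2 - 5u + 7) − 107| = |u + 4|·|-3u^2 + 5u - 25|.
Require δ ≤ 2. Then |u + 4| < 2 gives |u| < 6, and by the triangle inequality |-3u^2 + 5u - 25| ≤ 3·6^2 + 5·6 + 25 = 163.
Hence |(-3u^3 - 7u^2 - 5u + 7) − 107| ≤ 163|u + 4| < ε provided |u + 4| < ε/163.
Choosing δ = min(2, ε/163) ensures both conditions, hence |(-3u^3 - 7u^2 - 5u + 7) − 107| < ε.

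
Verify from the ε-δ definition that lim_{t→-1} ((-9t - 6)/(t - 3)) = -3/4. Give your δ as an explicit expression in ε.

δ = min(2, (8/33)ε)

Let ε > 0. We want δ > 0 with 0 < |t + 1| < δ ⇒ |(-9t - 6)/(t - 3) + 3/4| < ε.
Combining over a common denominator, (-9t - 6)/(t - 3) + 3/4 = [(-9t - 6)·(-4) − 3·(t - 3)] / [(-4)·(t - 3)] = 33(t + 1) / ((-4)(t - 3)).
So |(-9t - 6)/(t - 3) + 3/4| = 33|t + 1| / (4·|t − 3|).
Restrict δ ≤ 2. Then |t + 1| < 2 gives |t − 3| = |(t + 1) + (-4)| ≥ 4 − 2 = 2.
Hence |(-9t - 6)/(t - 3) + 3/4| < 33|t + 1|/(4·2) = (33/8)|t + 1|, which is < ε once |t + 1| < (8/33)ε.
Take δ = min(2, (8/33)ε). Then 0 < |t + 1| < δ forces both bounds, so |(-9t - 6)/(t - 3) + 3/4| < ε.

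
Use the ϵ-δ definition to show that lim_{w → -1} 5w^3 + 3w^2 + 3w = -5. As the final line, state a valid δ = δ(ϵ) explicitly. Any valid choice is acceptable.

δ = min(1, ϵ/29)

Let ϵ > 0 be given. We want δ > 0 such that 0 < |w + 1| < δ implies |(5w^3 + 3w^2 + 3w) + 5| < ϵ.
(5w^3 + 3w^2 + 3w) + 5 = 5w^3 + 3w^2 + 3w + 5 = (w + 1)(5w^2 - 2w + 5).
So |(5w^3 + 3w^2 + 3w) + 5| = |w + 1|·|5w^2 - 2w + 5|.
Assume first that |w + 1| < 1, so |w| < 2. Then |5w^2 - 2w + 5| ≤ 5·2^2 + 2·2 + 5 = 29.
Hence |(5w^3 + 3w^2 + 3w) + 5| ≤ 29|w + 1| < ϵ provided |w + 1| < ϵ/29.
Choosing δ = min(1, ϵ/29) ensures both conditions, hence |(5w^3 + 3w^2 + 3w) + 5| < ϵ.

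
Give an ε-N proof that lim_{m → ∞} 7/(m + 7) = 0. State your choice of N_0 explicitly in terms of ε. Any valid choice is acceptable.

Suppose ε > 0. For m ≥ 1, |7/(m + 7) − 0| = 7/(m + 7) ≤ 7/m.
We need 7/m < ε, i.e. m > 7/ε.
Take N_0 = 7/ε. If m > N_0 then |7/(m + 7)| ≤ 7/m < ε.

N_0 = 7/ε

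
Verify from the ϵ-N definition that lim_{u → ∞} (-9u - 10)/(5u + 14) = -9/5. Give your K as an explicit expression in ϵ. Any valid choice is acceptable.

K = (76/25)/ϵ

Suppose ϵ > 0. We seek K > 0 such that u > K implies |(-9u - 10)/(5u + 14) + 9/5| < ϵ.
(-9u - 10)/(5u + 14) + 9/5 = (5(-9u - 10) − (-9)(5u + 14)) / (5(5u + 14)) = 76/(5(5u + 14)).
For u > 0 we have 5u + 14 > 5u, so |(-9u - 10)/(5u + 14) + 9/5| = 76/(5(5u + 14)) < 76/(5·5u) = (76/25)/u.
Thus |(-9u - 10)/(5u + 14) + 9/5| < ϵ whenever u > (76/25)/ϵ.
Take K = (76/25)/ϵ. If u > K then |(-9u - 10)/(5u + 14) + 9/5| < (76/25)/u < ϵ.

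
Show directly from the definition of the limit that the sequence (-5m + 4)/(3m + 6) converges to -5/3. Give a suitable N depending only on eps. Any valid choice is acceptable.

Suppose eps > 0. For m ≥ 1, |(-5m + 4)/(3m + 6) + 5/3| = |42|/(3(3m + 6)) = 42/(3(3m + 6)).
Since 3m + 6 ≥ 3m for m ≥ 1, this is ≤ 42/(3·3m) = (14/3)/m.
So |(-5m + 4)/(3m + 6) + 5/3| < eps whenever m > (14/3)/eps.
Take N = (14/3)/eps. If m > N then |(-5m + 4)/(3m + 6) + 5/3| ≤ (14/3)/m < eps.

N = (14/3)/eps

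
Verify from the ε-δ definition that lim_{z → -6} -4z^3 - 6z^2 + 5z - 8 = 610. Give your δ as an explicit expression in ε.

Suppose ε > 0. We want δ > 0 such that 0 < |z + 6| < δ implies |(-4z^3 - 6z^2 + 5z - 8) − 610| < ε.
(-4z^3 - 6z^2 + 5z - 8) − 610 = -4z^3 - 6z^2 + 5z - 618 = (z + 6)(-4z^2 + 18z - 103).
So |(-4z^3 - 6z^2 + 5z - 8) − 610| = |z + 6|·|-4z^2 + 18z - 103|.
Require δ ≤ 1. Then |z + 6| < 1 gives |z| < 7, and by the triangle inequality |-4z^2 + 18z - 103| ≤ 4·7^2 + 18·7 + 103 = 425.
Hence |(-4z^3 - 6z^2 + 5z - 8) − 610| ≤ 425|z + 6| < ε provided |z + 6| < ε/425.
Take δ = min(1, ε/425). Then 0 < |z + 6| < δ gives both |z + 6| < 1 and |z + 6| < ε/425, so |(-4z^3 - 6z^2 + 5z - 8) − 610| < ε.

δ = min(1, ε/425)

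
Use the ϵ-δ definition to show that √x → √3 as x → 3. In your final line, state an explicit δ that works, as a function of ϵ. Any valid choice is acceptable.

δ = min(3, √3·ϵ)

Let ϵ > 0. We want δ > 0 such that 0 < |x − 3| < δ implies |√x − √3| < ϵ.
Rationalise: √x − √3 = (x − 3)/(√x + √3), so |√x − √3| = |x − 3|/(√x + √3).
Restrict δ ≤ 3 so that |x − 3| < 3 forces x > 0, and then √x + √3 > √3.
Hence |√x − √3| < |x − 3|/√3, which is < ϵ once |x − 3| < √3·ϵ.
Take δ = min(3, √3·ϵ). If 0 < |x − 3| < δ then x > 0 and |√x − √3| < |x − 3|/√3 < ϵ.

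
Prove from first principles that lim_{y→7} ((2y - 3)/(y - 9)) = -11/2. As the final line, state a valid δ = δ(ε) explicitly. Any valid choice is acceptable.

δ = min(1, (2/15)ε)

Let ε > 0 be given. We want δ > 0 with 0 < |y − 7| < δ ⇒ |(2y - 3)/(y - 9) + 11/2| < ε.
Combining over a common denominator, (2y - 3)/(y - 9) + 11/2 = [(2y - 3)·(-2) − 11·(y - 9)] / [(-2)·(y - 9)] = -15(y − 7) / ((-2)(y - 9)).
So |(2y - 3)/(y - 9) + 11/2| = 15|y − 7| / (2·|y − 9|).
Require δ ≤ 1, so |y − 9| ≥ |-2| − |y − 7| > 2 − 1 = 1.
Hence |(2y - 3)/(y - 9) + 11/2| < 15|y − 7|/(2·1) = (15/2)|y − 7|, which is < ε once |y − 7| < (2/15)ε.
Take δ = min(1, (2/15)ε). Then 0 < |y − 7| < δ forces both bounds, so |(2y - 3)/(y - 9) + 11/2| < ε.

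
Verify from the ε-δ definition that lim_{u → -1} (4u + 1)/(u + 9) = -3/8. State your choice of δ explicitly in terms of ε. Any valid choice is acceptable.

Fix ε > 0. We want δ > 0 with 0 < |u + 1| < δ ⇒ |(4u + 1)/(u + 9) + 3/8| < ε.
Combining over a common denominator, (4u + 1)/(u + 9) + 3/8 = [(4u + 1)·8 − (-3)·(u + 9)] / [8·(u + 9)] = 35(u + 1) / (8(u + 9)).
So |(4u + 1)/(u + 9) + 3/8| = 35|u + 1| / (8·|u + 9|).
Restrict δ ≤ 4. Then |u + 1| < 4 gives |u + 9| = |(u + 1) + 8| ≥ 8 − 4 = 4.
Hence |(4u + 1)/(u + 9) + 3/8| < 35|u + 1|/(8·4) = (35/32)|u + 1|, which is < ε once |u + 1| < (32/35)ε.
Take δ = min(4, (32/35)ε). Then 0 < |u + 1| < δ forces both bounds, so |(4u + 1)/(u + 9) + 3/8| < ε.

δ = min(4, (32/35)ε)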